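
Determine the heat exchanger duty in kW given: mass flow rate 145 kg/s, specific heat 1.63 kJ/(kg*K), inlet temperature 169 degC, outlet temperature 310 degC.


Q = m_dot * cp * delta_T
delta_T = 310 - 169 = 141 K
Q = 145 * 1.63 * 141
= 236.35 * 141
= 33325.35 kW

33325.35 kW


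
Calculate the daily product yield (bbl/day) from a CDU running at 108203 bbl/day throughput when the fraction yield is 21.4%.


Crude throughput = 108203 bbl/day
Fraction yield = 21.4%
yield = throughput * fraction / 100
yield = 108203 * 21.4 / 100 = 23155.442

23155.442 bbl/day


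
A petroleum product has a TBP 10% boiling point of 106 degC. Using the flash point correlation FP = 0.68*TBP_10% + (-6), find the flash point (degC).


FP = 0.68 * 106 + (-6) = 66.08

66.08 degC


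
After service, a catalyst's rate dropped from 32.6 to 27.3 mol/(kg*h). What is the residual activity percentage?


Activity (%) = (rate_used / rate_fresh) * 100
rate_used = 27.3, rate_fresh = 32.6
= (27.3 / 32.6) * 100
= 0.8374 * 100 = 83.74

83.74 %


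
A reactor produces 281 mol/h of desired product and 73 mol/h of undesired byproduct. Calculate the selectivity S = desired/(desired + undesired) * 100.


Selectivity = desired / (desired + undesired) * 100
Total products = 281 + 73 = 354 mol/h
S = 281 / 354 * 100
= 0.7938 * 100
= 79.38 %

79.38 %


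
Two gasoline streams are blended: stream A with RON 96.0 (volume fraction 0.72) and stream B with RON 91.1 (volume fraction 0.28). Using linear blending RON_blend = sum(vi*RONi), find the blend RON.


Linear blending: RON_blend = sum(vi * RONi)
Contribution 1: 0.72 * 96.0 = 69.12
Contribution 2: 0.28 * 91.1 = 25.508
RON_blend = 69.12 + 25.508 = 94.628

94.628


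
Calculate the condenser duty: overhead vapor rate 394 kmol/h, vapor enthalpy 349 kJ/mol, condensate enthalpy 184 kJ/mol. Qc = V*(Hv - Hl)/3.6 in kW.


Qc = 394 * (349 - 184) / 3.6 = 394 * 165 / 3.6 = 18060

18060 kW


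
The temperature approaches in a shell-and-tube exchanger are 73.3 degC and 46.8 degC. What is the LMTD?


LMTD = (dT1 - dT2) / ln(dT1/dT2)
= (73.3 - 46.8) / ln(73.3 / 46.8) = 26.5 / 0.448677 = 59.06

59.06 degC


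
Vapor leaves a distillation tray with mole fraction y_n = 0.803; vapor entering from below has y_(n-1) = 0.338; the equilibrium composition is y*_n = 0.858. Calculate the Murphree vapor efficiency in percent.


Murphree vapor efficiency: EMV = (y_n - y_(n-1)) / (y*_n - y_(n-1)) * 100
EMV = (0.803 - 0.338) / (0.858 - 0.338) * 100 = 0.465 / 0.52 * 100 = 89.42

89.42 %


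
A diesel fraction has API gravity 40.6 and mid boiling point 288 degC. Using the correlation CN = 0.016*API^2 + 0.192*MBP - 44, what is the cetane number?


CN = 0.016 * 40.6^2 + 0.192 * 288 - 44
CN = 26.37376 + 55.296 - 44 = 37.66976

37.66976


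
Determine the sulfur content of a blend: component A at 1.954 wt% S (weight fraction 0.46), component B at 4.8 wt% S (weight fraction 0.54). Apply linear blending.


Linear sulfur blending: S_blend = x1*S1 + x2*S2
Contribution 1: 0.46 * 1.954 = 0.89884 wt%
Contribution 2: 0.54 * 4.8 = 2.592 wt%
S_blend = 0.89884 + 2.592 = 3.49084

3.49084 wt%


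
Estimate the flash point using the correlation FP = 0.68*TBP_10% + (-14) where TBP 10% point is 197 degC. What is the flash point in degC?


FP = 0.68 * 197 + (-14) = 119.96

119.96 degC


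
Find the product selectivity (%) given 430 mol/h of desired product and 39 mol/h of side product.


Selectivity = desired / (desired + undesired) * 100
Total products = 430 + 39 = 469 mol/h
S = 430 / 469 * 100
= 0.9168 * 100
= 91.68 %

91.68 %


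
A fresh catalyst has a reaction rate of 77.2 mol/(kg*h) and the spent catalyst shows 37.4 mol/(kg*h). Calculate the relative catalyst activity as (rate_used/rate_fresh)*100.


Activity (%) = (rate_used / rate_fresh) * 100
rate_used = 37.4, rate_fresh = 77.2
= (37.4 / 77.2) * 100
= 0.4845 * 100 = 48.45

48.45 %


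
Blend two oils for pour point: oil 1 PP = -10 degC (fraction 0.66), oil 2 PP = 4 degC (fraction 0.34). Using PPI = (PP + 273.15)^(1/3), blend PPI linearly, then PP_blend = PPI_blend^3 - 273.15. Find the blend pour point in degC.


PPI_1 = (-10 + 273.15)^(1/3) = 6.408176
PPI_2 = (4 + 273.15)^(1/3) = 6.51986
PPI_blend = 0.66 * 6.408176 + 0.34 * 6.51986 = 6.446149
PP_blend = 6.446149^3 - 273.15 = 267.8558 - 273.15 = -5.29

-5.29 degC


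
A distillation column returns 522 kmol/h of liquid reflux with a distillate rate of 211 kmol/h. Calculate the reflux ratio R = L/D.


Reflux ratio definition: R = L / D (liquid returned / distillate withdrawn)
L = 522 kmol/h, D = 211 kmol/h
R = 522 / 211 = 2.474

2.474


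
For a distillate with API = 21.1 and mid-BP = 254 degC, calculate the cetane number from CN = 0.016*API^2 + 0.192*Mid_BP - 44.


CN = 0.016 * 21.1^2 + 0.192 * 254 - 44
CN = 7.12336 + 48.768 - 44 = 11.89136

11.89136


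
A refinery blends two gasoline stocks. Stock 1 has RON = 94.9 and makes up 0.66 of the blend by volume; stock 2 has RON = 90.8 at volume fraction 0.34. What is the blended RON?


Linear blending: RON_blend = sum(vi * RONi)
Contribution 1: 0.66 * 94.9 = 62.634
Contribution 2: 0.34 * 90.8 = 30.872
RON_blend = 62.634 + 30.872 = 93.506

93.506


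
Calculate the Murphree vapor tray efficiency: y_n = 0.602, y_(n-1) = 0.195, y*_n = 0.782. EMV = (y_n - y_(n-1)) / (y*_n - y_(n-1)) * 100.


Murphree vapor efficiency: EMV = (y_n - y_(n-1)) / (y*_n - y_(n-1)) * 100
EMV = (0.602 - 0.195) / (0.782 - 0.195) * 100 = 0.407 / 0.587 * 100 = 69.34

69.34 %


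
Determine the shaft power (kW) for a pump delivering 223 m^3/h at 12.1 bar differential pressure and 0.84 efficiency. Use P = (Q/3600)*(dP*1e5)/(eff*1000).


Q = 223 / 3600 = 0.0619444 m^3/s
P = 0.0619444 * (12.1 * 1e5) / 0.84 / 1000 = 89.23

89.23 kW


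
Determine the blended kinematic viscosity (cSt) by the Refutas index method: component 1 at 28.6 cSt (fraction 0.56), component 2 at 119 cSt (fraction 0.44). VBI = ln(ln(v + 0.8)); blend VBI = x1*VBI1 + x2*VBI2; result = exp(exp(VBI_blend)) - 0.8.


Refutas method: VBN_i = 14.534*ln(ln(visc_i + 0.8)) + 10.975, blended linearly by mass fraction; since VBN is linear in VBI_i = ln(ln(visc_i + 0.8)) and the fractions sum to 1, blend VBI directly: visc = exp(exp(VBI_blend)) - 0.8
VBI_1 = ln(ln(28.6 + 0.8)) = 1.21817
VBI_2 = ln(ln(119 + 0.8)) = 1.56566
VBI_blend = 0.56 * 1.21817 + 0.44 * 1.56566 = 1.37107
visc_blend = exp(exp(1.37107)) - 0.8 = 50.60

50.60 cSt


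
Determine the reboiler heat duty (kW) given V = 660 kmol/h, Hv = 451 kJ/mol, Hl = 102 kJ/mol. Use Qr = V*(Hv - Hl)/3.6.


Qr = 660 * (451 - 102) / 3.6 = 660 * 349 / 3.6 = 63980

63980 kW


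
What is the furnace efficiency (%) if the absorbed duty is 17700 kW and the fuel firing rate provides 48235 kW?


Furnace efficiency = Q_absorbed / Q_fuel * 100
= 17700 / 48235 * 100 = 36.70

36.70 %


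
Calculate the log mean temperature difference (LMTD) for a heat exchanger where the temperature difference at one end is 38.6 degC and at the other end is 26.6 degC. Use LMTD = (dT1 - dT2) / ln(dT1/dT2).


LMTD = (dT1 - dT2) / ln(dT1/dT2)
= (38.6 - 26.6) / ln(38.6 / 26.6) = 12 / 0.372341 = 32.23

32.23 degC


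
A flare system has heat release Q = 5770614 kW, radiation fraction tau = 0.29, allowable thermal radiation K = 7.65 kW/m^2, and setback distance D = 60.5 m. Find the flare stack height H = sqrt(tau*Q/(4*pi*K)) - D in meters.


tau*Q/(4*pi*K) = 0.29 * 5770614 / (4 * pi * 7.65) = 17408
sqrt(17408) = 131.939
H = 131.939 - 60.5 = 71.44

71.44 m


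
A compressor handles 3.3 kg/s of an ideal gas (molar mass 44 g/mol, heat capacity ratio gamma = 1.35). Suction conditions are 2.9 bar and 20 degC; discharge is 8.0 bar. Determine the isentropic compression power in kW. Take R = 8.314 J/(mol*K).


Isentropic work: W = m*(gamma/(gamma-1))*(R*T1/MW)*((P2/P1)^((gamma-1)/gamma) - 1)
T1 = 20 + 273.15 = 293.15 K
Pressure ratio = 8.0 / 2.9 = 2.75862
Exponent = (1.35 - 1)/1.35 = 0.259259
(P2/P1)^exp - 1 = 2.75862^0.259259 - 1 = 0.300928
W = 3.3 * 1.35 / 0.35 * 8.314 * 293.15 / 44 * 0.300928 = 212.2

212.2 kW


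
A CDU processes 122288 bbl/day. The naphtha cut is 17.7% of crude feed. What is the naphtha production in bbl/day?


Crude throughput = 122288 bbl/day
Fraction yield = 17.7%
yield = throughput * fraction / 100
yield = 122288 * 17.7 / 100 = 21644.976

21644.976 bbl/day


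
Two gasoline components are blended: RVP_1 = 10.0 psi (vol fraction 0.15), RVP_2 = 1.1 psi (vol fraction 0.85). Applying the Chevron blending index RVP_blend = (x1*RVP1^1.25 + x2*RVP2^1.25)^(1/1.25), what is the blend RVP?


Chevron index: RVP_blend = (sum xi*RVPi^1.25)^(1/1.25)
RVP^1.25 terms: 0.15 * 10.0^1.25 + 0.85 * 1.1^1.25 = 3.62497
RVP_blend = 3.62497^(1/1.25) = 2.802

2.802 psi


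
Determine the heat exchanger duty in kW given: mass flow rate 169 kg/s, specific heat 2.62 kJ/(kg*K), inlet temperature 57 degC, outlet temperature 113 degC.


Q = m_dot * cp * delta_T
delta_T = 113 - 57 = 56 K
Q = 169 * 2.62 * 56
= 442.78 * 56
= 24795.68 kW

24795.68 kW


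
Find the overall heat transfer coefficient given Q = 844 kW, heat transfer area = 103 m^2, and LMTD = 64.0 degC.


From Q = U*A*LMTD, U = Q / (A * LMTD)
U = 844 / (103 * 64.0) = 844 / 6592 = 0.1280

0.1280 kW/(m^2*K)


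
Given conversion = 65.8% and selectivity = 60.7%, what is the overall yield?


Overall yield = conversion (%) * selectivity (%) / 100
Conversion = 65.8%, Selectivity = 60.7%
Y = 65.8 * 60.7 / 100
= 39.9406 %

39.9406 %


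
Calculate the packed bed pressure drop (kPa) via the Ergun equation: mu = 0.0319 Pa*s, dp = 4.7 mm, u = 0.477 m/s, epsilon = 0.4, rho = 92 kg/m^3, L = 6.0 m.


dp = 4.7 mm = 0.0047 m
Viscous term = 150*0.0319*0.477*(1-0.4)^2 / (0.0047^2*0.4^3) = 581202
Inertial term = 1.75*92*0.477^2*(1-0.4) / (0.0047*0.4^3) = 73069.5
dP/L = 581202 + 73069.5 = 654272 Pa/m
dP = 654272 * 6.0 / 1000 = 3926 kPa

3926 kPa


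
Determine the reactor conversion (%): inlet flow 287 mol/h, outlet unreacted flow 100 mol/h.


X = (F_in - F_out) / F_in * 100
Moles reacted = 287 - 100 = 187
X = 187 / 287 * 100
= 0.6516 * 100
= 65.16 %

65.16 %


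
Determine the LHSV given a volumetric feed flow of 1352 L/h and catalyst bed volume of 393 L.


LHSV = volumetric feed rate / catalyst volume
= 1352 L/h / 393 L
= 3.440 h^-1

3.440 h^-1


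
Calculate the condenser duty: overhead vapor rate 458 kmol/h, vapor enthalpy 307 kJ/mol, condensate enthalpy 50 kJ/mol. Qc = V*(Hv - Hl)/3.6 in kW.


Qc = 458 * (307 - 50) / 3.6 = 458 * 257 / 3.6 = 32700

32700 kW


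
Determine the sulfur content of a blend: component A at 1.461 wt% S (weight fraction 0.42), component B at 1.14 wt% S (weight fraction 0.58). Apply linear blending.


Linear sulfur blending: S_blend = x1*S1 + x2*S2
Contribution 1: 0.42 * 1.461 = 0.61362 wt%
Contribution 2: 0.58 * 1.14 = 0.6612 wt%
S_blend = 0.61362 + 0.6612 = 1.27482

1.27482 wt%


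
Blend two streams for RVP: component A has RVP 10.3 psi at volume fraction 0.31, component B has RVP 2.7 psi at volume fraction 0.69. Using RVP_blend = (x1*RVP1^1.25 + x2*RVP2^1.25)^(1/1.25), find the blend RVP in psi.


Chevron index: RVP_blend = (sum xi*RVPi^1.25)^(1/1.25)
RVP^1.25 terms: 0.31 * 10.3^1.25 + 0.69 * 2.7^1.25 = 8.10827
RVP_blend = 8.10827^(1/1.25) = 5.335

5.335 psi


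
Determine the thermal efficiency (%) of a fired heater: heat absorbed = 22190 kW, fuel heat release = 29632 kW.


Furnace efficiency = Q_absorbed / Q_fuel * 100
= 22190 / 29632 * 100 = 74.89

74.89 %


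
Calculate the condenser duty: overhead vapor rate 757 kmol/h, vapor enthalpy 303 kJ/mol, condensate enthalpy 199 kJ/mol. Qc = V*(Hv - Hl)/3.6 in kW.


Qc = 757 * (303 - 199) / 3.6 = 757 * 104 / 3.6 = 21870

21870 kW


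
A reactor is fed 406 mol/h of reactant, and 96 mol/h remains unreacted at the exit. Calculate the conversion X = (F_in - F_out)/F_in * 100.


X = (F_in - F_out) / F_in * 100
Moles reacted = 406 - 96 = 310
X = 310 / 406 * 100
= 0.7635 * 100
= 76.35 %

76.35 %


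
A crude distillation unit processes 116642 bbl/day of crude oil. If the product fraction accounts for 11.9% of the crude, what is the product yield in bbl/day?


Crude throughput = 116642 bbl/day
Fraction yield = 11.9%
yield = throughput * fraction / 100
yield = 116642 * 11.9 / 100 = 13880.398

13880.398 bbl/day


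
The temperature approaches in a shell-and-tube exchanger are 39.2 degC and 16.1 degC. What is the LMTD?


LMTD = (dT1 - dT2) / ln(dT1/dT2)
= (39.2 - 16.1) / ln(39.2 / 16.1) = 23.1 / 0.889857 = 25.96

25.96 degC


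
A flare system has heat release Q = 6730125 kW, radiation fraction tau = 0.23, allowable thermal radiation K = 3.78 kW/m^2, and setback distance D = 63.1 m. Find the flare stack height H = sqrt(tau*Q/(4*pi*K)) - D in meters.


tau*Q/(4*pi*K) = 0.23 * 6730125 / (4 * pi * 3.78) = 32587.4
sqrt(32587.4) = 180.52
H = 180.52 - 63.1 = 117.4

117.4 m


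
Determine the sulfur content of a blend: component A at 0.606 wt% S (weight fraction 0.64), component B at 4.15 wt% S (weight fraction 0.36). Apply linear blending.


Linear sulfur blending: S_blend = x1*S1 + x2*S2
Contribution 1: 0.64 * 0.606 = 0.38784 wt%
Contribution 2: 0.36 * 4.15 = 1.494 wt%
S_blend = 0.38784 + 1.494 = 1.88184

1.88184 wt%


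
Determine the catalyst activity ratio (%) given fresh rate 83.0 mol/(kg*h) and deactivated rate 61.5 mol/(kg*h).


Activity (%) = (rate_used / rate_fresh) * 100
rate_used = 61.5, rate_fresh = 83.0
= (61.5 / 83.0) * 100
= 0.7410 * 100 = 74.10

74.10 %


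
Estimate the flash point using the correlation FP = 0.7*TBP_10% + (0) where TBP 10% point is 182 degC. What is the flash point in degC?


FP = 0.7 * 182 + (0) = 127.4

127.4 degC


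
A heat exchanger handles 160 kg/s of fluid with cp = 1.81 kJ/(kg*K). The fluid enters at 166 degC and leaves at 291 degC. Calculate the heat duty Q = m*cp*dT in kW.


Q = m_dot * cp * delta_T
delta_T = 291 - 166 = 125 K
Q = 160 * 1.81 * 125
= 289.6 * 125
= 36200 kW

36200 kW


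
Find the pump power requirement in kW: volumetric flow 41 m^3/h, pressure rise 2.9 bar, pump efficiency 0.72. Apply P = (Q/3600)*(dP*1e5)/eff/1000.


Q = 41 / 3600 = 0.0113889 m^3/s
P = 0.0113889 * (2.9 * 1e5) / 0.72 / 1000 = 4.587

4.587 kW


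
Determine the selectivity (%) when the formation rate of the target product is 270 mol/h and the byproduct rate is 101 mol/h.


Selectivity = desired / (desired + undesired) * 100
Total products = 270 + 101 = 371 mol/h
S = 270 / 371 * 100
= 0.7278 * 100
= 72.78 %

72.78 %


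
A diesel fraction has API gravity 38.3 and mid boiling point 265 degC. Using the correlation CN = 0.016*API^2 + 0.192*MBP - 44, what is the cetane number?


CN = 0.016 * 38.3^2 + 0.192 * 265 - 44
CN = 23.47024 + 50.88 - 44 = 30.35024

30.35024


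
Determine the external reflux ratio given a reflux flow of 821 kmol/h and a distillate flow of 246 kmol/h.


Reflux ratio definition: R = L / D (liquid returned / distillate withdrawn)
L = 821 kmol/h, D = 246 kmol/h
R = 821 / 246 = 3.337

3.337


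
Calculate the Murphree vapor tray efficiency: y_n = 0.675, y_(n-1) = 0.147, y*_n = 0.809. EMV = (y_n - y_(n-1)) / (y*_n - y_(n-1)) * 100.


Murphree vapor efficiency: EMV = (y_n - y_(n-1)) / (y*_n - y_(n-1)) * 100
EMV = (0.675 - 0.147) / (0.809 - 0.147) * 100 = 0.528 / 0.662 * 100 = 79.76

79.76 %


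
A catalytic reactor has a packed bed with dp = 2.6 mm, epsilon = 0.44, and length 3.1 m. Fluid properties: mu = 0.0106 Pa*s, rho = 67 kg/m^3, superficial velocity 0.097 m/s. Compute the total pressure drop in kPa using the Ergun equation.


dp = 2.6 mm = 0.0026 m
Viscous term = 150*0.0106*0.097*(1-0.44)^2 / (0.0026^2*0.44^3) = 83992.4
Inertial term = 1.75*67*0.097^2*(1-0.44) / (0.0026*0.44^3) = 2789.41
dP/L = 83992.4 + 2789.41 = 86781.8 Pa/m
dP = 86781.8 * 3.1 / 1000 = 269.0 kPa

269.0 kPa


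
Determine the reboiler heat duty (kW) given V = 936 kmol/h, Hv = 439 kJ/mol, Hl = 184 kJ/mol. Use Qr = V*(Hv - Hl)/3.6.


Qr = 936 * (439 - 184) / 3.6 = 936 * 255 / 3.6 = 66300

66300 kW


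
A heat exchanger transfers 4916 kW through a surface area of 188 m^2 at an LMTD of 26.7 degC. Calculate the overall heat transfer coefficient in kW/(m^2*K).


From Q = U*A*LMTD, U = Q / (A * LMTD)
U = 4916 / (188 * 26.7) = 4916 / 5019.6 = 0.9794

0.9794 kW/(m^2*K)


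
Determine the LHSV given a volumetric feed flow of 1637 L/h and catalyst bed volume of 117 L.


LHSV = volumetric feed rate / catalyst volume
= 1637 L/h / 117 L
= 13.99 h^-1

13.99 h^-1


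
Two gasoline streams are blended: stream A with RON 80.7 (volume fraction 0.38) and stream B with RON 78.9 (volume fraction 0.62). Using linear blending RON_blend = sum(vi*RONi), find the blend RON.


Linear blending: RON_blend = sum(vi * RONi)
Contribution 1: 0.38 * 80.7 = 30.666
Contribution 2: 0.62 * 78.9 = 48.918
RON_blend = 30.666 + 48.918 = 79.584

79.584


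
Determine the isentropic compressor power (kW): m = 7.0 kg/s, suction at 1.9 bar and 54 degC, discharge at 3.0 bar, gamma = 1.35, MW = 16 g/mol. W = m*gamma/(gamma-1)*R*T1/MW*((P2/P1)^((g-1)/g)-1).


Isentropic work: W = m*(gamma/(gamma-1))*(R*T1/MW)*((P2/P1)^((gamma-1)/gamma) - 1)
T1 = 54 + 273.15 = 327.15 K
Pressure ratio = 3.0 / 1.9 = 1.57895
Exponent = (1.35 - 1)/1.35 = 0.259259
(P2/P1)^exp - 1 = 1.57895^0.259259 - 1 = 0.125716
W = 7.0 * 1.35 / 0.35 * 8.314 * 327.15 / 16 * 0.125716 = 577.0

577.0 kW


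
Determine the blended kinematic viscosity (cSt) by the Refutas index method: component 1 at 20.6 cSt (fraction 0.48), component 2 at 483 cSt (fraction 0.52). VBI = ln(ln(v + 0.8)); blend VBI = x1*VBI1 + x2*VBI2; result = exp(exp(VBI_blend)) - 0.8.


Refutas method: VBN_i = 14.534*ln(ln(visc_i + 0.8)) + 10.975, blended linearly by mass fraction; since VBN is linear in VBI_i = ln(ln(visc_i + 0.8)) and the fractions sum to 1, blend VBI directly: visc = exp(exp(VBI_blend)) - 0.8
VBI_1 = ln(ln(20.6 + 0.8)) = 1.11952
VBI_2 = ln(ln(483 + 0.8)) = 1.82159
VBI_blend = 0.48 * 1.11952 + 0.52 * 1.82159 = 1.4846
visc_blend = exp(exp(1.4846)) - 0.8 = 81.73

81.73 cSt


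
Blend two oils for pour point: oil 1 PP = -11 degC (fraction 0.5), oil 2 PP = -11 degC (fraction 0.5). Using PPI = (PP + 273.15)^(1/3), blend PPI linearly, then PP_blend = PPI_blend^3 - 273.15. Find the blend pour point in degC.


PPI_1 = (-11 + 273.15)^(1/3) = 6.400049
PPI_2 = (-11 + 273.15)^(1/3) = 6.400049
PPI_blend = 0.5 * 6.400049 + 0.5 * 6.400049 = 6.400049
PP_blend = 6.400049^3 - 273.15 = 262.15 - 273.15 = -11

-11 degC


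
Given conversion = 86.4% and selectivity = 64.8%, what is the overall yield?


Overall yield = conversion (%) * selectivity (%) / 100
Conversion = 86.4%, Selectivity = 64.8%
Y = 86.4 * 64.8 / 100
= 55.9872 %

55.9872 %


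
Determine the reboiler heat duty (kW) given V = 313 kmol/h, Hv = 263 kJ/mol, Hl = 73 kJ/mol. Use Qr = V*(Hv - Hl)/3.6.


Qr = 313 * (263 - 73) / 3.6 = 313 * 190 / 3.6 = 16520

16520 kW


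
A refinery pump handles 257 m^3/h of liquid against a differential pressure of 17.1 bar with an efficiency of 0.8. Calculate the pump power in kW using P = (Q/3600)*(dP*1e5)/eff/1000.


Q = 257 / 3600 = 0.0713889 m^3/s
P = 0.0713889 * (17.1 * 1e5) / 0.8 / 1000 = 152.6

152.6 kW


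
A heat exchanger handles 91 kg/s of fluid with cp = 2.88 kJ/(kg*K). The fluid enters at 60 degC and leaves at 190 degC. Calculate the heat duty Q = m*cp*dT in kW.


Q = m_dot * cp * delta_T
delta_T = 190 - 60 = 130 K
Q = 91 * 2.88 * 130
= 262.08 * 130
= 34070.4 kW

34070.4 kW


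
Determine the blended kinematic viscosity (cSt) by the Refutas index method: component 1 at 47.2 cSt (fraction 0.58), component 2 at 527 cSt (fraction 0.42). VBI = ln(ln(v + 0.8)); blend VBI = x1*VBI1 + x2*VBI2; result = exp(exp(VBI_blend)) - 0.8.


Refutas method: VBN_i = 14.534*ln(ln(visc_i + 0.8)) + 10.975, blended linearly by mass fraction; since VBN is linear in VBI_i = ln(ln(visc_i + 0.8)) and the fractions sum to 1, blend VBI directly: visc = exp(exp(VBI_blend)) - 0.8
VBI_1 = ln(ln(47.2 + 0.8)) = 1.35356
VBI_2 = ln(ln(527 + 0.8)) = 1.83557
VBI_blend = 0.58 * 1.35356 + 0.42 * 1.83557 = 1.556
visc_blend = exp(exp(1.556)) - 0.8 = 113.6

113.6 cSt


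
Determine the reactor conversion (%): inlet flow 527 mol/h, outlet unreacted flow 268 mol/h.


X = (F_in - F_out) / F_in * 100
Moles reacted = 527 - 268 = 259
X = 259 / 527 * 100
= 0.4915 * 100
= 49.15 %

49.15 %


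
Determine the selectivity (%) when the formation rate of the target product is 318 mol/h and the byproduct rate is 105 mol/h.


Selectivity = desired / (desired + undesired) * 100
Total products = 318 + 105 = 423 mol/h
S = 318 / 423 * 100
= 0.7518 * 100
= 75.18 %

75.18 %


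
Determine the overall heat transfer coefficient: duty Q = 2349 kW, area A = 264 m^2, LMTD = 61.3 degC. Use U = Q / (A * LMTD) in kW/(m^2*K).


From Q = U*A*LMTD, U = Q / (A * LMTD)
U = 2349 / (264 * 61.3) = 2349 / 16183.2 = 0.1452

0.1452 kW/(m^2*K)


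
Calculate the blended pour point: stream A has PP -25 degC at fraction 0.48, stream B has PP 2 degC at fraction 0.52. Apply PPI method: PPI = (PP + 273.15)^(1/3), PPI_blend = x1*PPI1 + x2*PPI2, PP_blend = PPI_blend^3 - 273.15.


PPI_1 = (-25 + 273.15)^(1/3) = 6.284028
PPI_2 = (2 + 273.15)^(1/3) = 6.504139
PPI_blend = 0.48 * 6.284028 + 0.52 * 6.504139 = 6.398486
PP_blend = 6.398486^3 - 273.15 = 261.958 - 273.15 = -11.19

-11.19 degC


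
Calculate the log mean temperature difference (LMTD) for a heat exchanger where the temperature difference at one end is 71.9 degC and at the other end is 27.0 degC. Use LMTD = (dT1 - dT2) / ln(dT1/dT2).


LMTD = (dT1 - dT2) / ln(dT1/dT2)
= (71.9 - 27.0) / ln(71.9 / 27.0) = 44.9 / 0.979439 = 45.84

45.84 degC


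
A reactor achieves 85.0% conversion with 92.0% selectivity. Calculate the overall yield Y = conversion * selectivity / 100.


Overall yield = conversion (%) * selectivity (%) / 100
Conversion = 85.0%, Selectivity = 92.0%
Y = 85.0 * 92.0 / 100
= 78.2 %

78.2 %


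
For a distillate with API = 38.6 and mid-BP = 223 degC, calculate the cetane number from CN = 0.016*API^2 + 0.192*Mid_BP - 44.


CN = 0.016 * 38.6^2 + 0.192 * 223 - 44
CN = 23.83936 + 42.816 - 44 = 22.65536

22.65536


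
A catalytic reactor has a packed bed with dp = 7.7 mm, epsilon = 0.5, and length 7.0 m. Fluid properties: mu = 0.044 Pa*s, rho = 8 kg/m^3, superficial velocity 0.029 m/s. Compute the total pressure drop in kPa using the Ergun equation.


dp = 7.7 mm = 0.0077 m
Viscous term = 150*0.044*0.029*(1-0.5)^2 / (0.0077^2*0.5^3) = 6456.4
Inertial term = 1.75*8*0.029^2*(1-0.5) / (0.0077*0.5^3) = 6.11636
dP/L = 6456.4 + 6.11636 = 6462.52 Pa/m
dP = 6462.52 * 7.0 / 1000 = 45.24 kPa

45.24 kPa


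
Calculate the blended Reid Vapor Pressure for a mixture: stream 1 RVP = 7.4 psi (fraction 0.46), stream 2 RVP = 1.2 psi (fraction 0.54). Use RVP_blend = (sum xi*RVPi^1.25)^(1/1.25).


Chevron index: RVP_blend = (sum xi*RVPi^1.25)^(1/1.25)
RVP^1.25 terms: 0.46 * 7.4^1.25 + 0.54 * 1.2^1.25 = 6.29254
RVP_blend = 6.29254^(1/1.25) = 4.356

4.356 psi


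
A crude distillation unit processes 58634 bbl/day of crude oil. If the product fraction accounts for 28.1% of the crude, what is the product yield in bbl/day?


Crude throughput = 58634 bbl/day
Fraction yield = 28.1%
yield = throughput * fraction / 100
yield = 58634 * 28.1 / 100 = 16476.154

16476.154 bbl/day


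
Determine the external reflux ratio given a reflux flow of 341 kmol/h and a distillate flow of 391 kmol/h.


Reflux ratio definition: R = L / D (liquid returned / distillate withdrawn)
L = 341 kmol/h, D = 391 kmol/h
R = 341 / 391 = 0.8721

0.8721


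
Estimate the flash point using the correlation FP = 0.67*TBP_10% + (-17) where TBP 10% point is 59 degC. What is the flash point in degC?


FP = 0.67 * 59 + (-17) = 22.53

22.53 degC


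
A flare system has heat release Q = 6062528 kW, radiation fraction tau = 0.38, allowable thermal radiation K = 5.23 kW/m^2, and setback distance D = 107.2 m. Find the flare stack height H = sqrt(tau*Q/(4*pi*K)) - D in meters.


tau*Q/(4*pi*K) = 0.38 * 6062528 / (4 * pi * 5.23) = 35053
sqrt(35053) = 187.224
H = 187.224 - 107.2 = 80.02

80.02 m


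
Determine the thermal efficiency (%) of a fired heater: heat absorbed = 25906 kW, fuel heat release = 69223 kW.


Furnace efficiency = Q_absorbed / Q_fuel * 100
= 25906 / 69223 * 100 = 37.42

37.42 %


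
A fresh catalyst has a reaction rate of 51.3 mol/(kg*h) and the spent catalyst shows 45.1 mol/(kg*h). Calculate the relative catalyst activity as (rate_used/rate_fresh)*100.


Activity (%) = (rate_used / rate_fresh) * 100
rate_used = 45.1, rate_fresh = 51.3
= (45.1 / 51.3) * 100
= 0.8791 * 100 = 87.91

87.91 %


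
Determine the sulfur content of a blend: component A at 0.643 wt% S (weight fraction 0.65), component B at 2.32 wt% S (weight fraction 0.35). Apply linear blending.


Linear sulfur blending: S_blend = x1*S1 + x2*S2
Contribution 1: 0.65 * 0.643 = 0.41795 wt%
Contribution 2: 0.35 * 2.32 = 0.812 wt%
S_blend = 0.41795 + 0.812 = 1.22995

1.22995 wt%


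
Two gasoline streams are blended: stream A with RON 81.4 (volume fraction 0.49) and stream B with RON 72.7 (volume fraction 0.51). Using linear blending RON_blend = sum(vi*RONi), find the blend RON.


Linear blending: RON_blend = sum(vi * RONi)
Contribution 1: 0.49 * 81.4 = 39.886
Contribution 2: 0.51 * 72.7 = 37.077
RON_blend = 39.886 + 37.077 = 76.963

76.963


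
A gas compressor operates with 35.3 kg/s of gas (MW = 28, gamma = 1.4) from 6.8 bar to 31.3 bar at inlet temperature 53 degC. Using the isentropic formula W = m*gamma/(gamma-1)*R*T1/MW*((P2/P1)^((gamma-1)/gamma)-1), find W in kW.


Isentropic work: W = m*(gamma/(gamma-1))*(R*T1/MW)*((P2/P1)^((gamma-1)/gamma) - 1)
T1 = 53 + 273.15 = 326.15 K
Pressure ratio = 31.3 / 6.8 = 4.60294
Exponent = (1.4 - 1)/1.4 = 0.285714
(P2/P1)^exp - 1 = 4.60294^0.285714 - 1 = 0.546815
W = 35.3 * 1.4 / 0.4 * 8.314 * 326.15 / 28 * 0.546815 = 6543

6543 kW


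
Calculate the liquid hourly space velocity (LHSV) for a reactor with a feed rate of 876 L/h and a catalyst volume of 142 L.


LHSV = volumetric feed rate / catalyst volume
= 876 L/h / 142 L
= 6.169 h^-1

6.169 h^-1


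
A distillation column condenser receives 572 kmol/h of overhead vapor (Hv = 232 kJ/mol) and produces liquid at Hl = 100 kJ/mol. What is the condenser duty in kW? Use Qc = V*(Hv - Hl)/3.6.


Qc = 572 * (232 - 100) / 3.6 = 572 * 132 / 3.6 = 20970

20970 kW


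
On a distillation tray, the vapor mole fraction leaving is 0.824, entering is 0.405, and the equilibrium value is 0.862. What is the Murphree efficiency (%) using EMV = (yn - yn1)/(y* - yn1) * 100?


Murphree vapor efficiency: EMV = (y_n - y_(n-1)) / (y*_n - y_(n-1)) * 100
EMV = (0.824 - 0.405) / (0.862 - 0.405) * 100 = 0.419 / 0.457 * 100 = 91.68

91.68 %


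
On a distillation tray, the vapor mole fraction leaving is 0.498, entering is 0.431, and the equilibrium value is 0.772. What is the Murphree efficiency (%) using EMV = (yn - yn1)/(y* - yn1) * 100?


Murphree vapor efficiency: EMV = (y_n - y_(n-1)) / (y*_n - y_(n-1)) * 100
EMV = (0.498 - 0.431) / (0.772 - 0.431) * 100 = 0.067 / 0.341 * 100 = 19.65

19.65 %


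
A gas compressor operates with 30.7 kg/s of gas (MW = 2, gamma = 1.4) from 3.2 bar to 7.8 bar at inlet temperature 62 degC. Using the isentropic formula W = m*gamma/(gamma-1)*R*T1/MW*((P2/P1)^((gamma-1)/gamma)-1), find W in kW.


Isentropic work: W = m*(gamma/(gamma-1))*(R*T1/MW)*((P2/P1)^((gamma-1)/gamma) - 1)
T1 = 62 + 273.15 = 335.15 K
Pressure ratio = 7.8 / 3.2 = 2.4375
Exponent = (1.4 - 1)/1.4 = 0.285714
(P2/P1)^exp - 1 = 2.4375^0.285714 - 1 = 0.289898
W = 30.7 * 1.4 / 0.4 * 8.314 * 335.15 / 2 * 0.289898 = 43400

43400 kW


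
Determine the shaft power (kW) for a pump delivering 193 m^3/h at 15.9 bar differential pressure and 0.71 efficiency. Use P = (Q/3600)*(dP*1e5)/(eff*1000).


Q = 193 / 3600 = 0.0536111 m^3/s
P = 0.0536111 * (15.9 * 1e5) / 0.71 / 1000 = 120.1

120.1 kW


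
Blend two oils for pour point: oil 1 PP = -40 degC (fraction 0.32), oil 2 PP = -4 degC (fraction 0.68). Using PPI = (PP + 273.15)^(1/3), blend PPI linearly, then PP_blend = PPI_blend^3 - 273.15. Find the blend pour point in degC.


PPI_1 = (-40 + 273.15)^(1/3) = 6.15477
PPI_2 = (-4 + 273.15)^(1/3) = 6.456514
PPI_blend = 0.32 * 6.15477 + 0.68 * 6.456514 = 6.359956
PP_blend = 6.359956^3 - 273.15 = 257.2541 - 273.15 = -15.9

-15.9 degC


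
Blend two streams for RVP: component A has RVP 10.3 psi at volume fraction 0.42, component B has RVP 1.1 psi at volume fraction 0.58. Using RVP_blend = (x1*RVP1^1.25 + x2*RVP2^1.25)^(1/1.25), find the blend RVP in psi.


Chevron index: RVP_blend = (sum xi*RVPi^1.25)^(1/1.25)
RVP^1.25 terms: 0.42 * 10.3^1.25 + 0.58 * 1.1^1.25 = 8.40328
RVP_blend = 8.40328^(1/1.25) = 5.490

5.490 psi


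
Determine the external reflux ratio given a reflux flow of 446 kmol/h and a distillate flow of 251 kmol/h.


Reflux ratio definition: R = L / D (liquid returned / distillate withdrawn)
L = 446 kmol/h, D = 251 kmol/h
R = 446 / 251 = 1.777

1.777


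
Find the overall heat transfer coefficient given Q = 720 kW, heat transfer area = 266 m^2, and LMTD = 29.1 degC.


From Q = U*A*LMTD, U = Q / (A * LMTD)
U = 720 / (266 * 29.1) = 720 / 7740.6 = 0.09302

0.09302 kW/(m^2*K)


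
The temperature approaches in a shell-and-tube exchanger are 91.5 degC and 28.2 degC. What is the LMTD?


LMTD = (dT1 - dT2) / ln(dT1/dT2)
= (91.5 - 28.2) / ln(91.5 / 28.2) = 63.3 / 1.17702 = 53.78

53.78 degC


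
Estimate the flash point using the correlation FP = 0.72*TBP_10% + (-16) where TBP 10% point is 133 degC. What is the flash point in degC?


FP = 0.72 * 133 + (-16) = 79.76

79.76 degC


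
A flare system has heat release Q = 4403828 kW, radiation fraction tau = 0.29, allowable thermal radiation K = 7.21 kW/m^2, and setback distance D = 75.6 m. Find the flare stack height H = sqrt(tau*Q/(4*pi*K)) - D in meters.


tau*Q/(4*pi*K) = 0.29 * 4403828 / (4 * pi * 7.21) = 14095.6
sqrt(14095.6) = 118.725
H = 118.725 - 75.6 = 43.12

43.12 m


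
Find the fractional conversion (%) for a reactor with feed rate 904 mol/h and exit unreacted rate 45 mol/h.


X = (F_in - F_out) / F_in * 100
Moles reacted = 904 - 45 = 859
X = 859 / 904 * 100
= 0.9502 * 100
= 95.02 %

95.02 %


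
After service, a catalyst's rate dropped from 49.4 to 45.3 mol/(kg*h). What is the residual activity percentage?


Activity (%) = (rate_used / rate_fresh) * 100
rate_used = 45.3, rate_fresh = 49.4
= (45.3 / 49.4) * 100
= 0.9170 * 100 = 91.70

91.70 %


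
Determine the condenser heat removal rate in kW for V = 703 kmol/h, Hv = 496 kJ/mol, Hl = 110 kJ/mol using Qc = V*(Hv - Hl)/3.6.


Qc = 703 * (496 - 110) / 3.6 = 703 * 386 / 3.6 = 75380

75380 kW


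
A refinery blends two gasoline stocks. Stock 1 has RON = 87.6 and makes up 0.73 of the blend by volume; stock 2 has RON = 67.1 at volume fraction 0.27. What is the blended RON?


Linear blending: RON_blend = sum(vi * RONi)
Contribution 1: 0.73 * 87.6 = 63.948
Contribution 2: 0.27 * 67.1 = 18.117
RON_blend = 63.948 + 18.117 = 82.065

82.065


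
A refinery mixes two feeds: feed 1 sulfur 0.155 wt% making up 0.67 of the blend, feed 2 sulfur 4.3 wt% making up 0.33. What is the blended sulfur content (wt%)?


Linear sulfur blending: S_blend = x1*S1 + x2*S2
Contribution 1: 0.67 * 0.155 = 0.10385 wt%
Contribution 2: 0.33 * 4.3 = 1.419 wt%
S_blend = 0.10385 + 1.419 = 1.52285

1.52285 wt%


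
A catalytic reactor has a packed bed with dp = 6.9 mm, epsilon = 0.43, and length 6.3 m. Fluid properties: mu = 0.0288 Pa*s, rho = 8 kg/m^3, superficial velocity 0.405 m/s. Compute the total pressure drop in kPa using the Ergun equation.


dp = 6.9 mm = 0.0069 m
Viscous term = 150*0.0288*0.405*(1-0.43)^2 / (0.0069^2*0.43^3) = 150171
Inertial term = 1.75*8*0.405^2*(1-0.43) / (0.0069*0.43^3) = 2385.93
dP/L = 150171 + 2385.93 = 152557 Pa/m
dP = 152557 * 6.3 / 1000 = 961.1 kPa

961.1 kPa


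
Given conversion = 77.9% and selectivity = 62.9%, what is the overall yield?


Overall yield = conversion (%) * selectivity (%) / 100
Conversion = 77.9%, Selectivity = 62.9%
Y = 77.9 * 62.9 / 100
= 48.9991 %

48.9991 %


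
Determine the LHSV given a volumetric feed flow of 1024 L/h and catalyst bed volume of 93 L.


LHSV = volumetric feed rate / catalyst volume
= 1024 L/h / 93 L
= 11.01 h^-1

11.01 h^-1


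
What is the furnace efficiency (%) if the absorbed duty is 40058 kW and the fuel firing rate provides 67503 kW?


Furnace efficiency = Q_absorbed / Q_fuel * 100
= 40058 / 67503 * 100 = 59.34

59.34 %


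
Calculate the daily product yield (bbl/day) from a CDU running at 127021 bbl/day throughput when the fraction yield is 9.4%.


Crude throughput = 127021 bbl/day
Fraction yield = 9.4%
yield = throughput * fraction / 100
yield = 127021 * 9.4 / 100 = 11939.974

11939.974 bbl/day


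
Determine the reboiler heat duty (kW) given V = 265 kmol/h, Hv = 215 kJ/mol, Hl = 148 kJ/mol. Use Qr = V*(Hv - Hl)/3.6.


Qr = 265 * (215 - 148) / 3.6 = 265 * 67 / 3.6 = 4932

4932 kW


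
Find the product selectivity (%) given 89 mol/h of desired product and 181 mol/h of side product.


Selectivity = desired / (desired + undesired) * 100
Total products = 89 + 181 = 270 mol/h
S = 89 / 270 * 100
= 0.3296 * 100
= 32.96 %

32.96 %


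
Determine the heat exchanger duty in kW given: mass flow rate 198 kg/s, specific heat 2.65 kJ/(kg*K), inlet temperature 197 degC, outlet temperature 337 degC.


Q = m_dot * cp * delta_T
delta_T = 337 - 197 = 140 K
Q = 198 * 2.65 * 140
= 524.7 * 140
= 73458 kW

73458 kW


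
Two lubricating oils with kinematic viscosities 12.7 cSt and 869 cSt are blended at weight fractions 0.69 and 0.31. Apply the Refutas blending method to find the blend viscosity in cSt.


Refutas method: VBN_i = 14.534*ln(ln(visc_i + 0.8)) + 10.975, blended linearly by mass fraction; since VBN is linear in VBI_i = ln(ln(visc_i + 0.8)) and the fractions sum to 1, blend VBI directly: visc = exp(exp(VBI_blend)) - 0.8
VBI_1 = ln(ln(12.7 + 0.8)) = 0.956545
VBI_2 = ln(ln(869 + 0.8)) = 1.91224
VBI_blend = 0.69 * 0.956545 + 0.31 * 1.91224 = 1.25281
visc_blend = exp(exp(1.25281)) - 0.8 = 32.32

32.32 cSt


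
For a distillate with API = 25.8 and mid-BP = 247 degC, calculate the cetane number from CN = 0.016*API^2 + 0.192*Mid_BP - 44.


CN = 0.016 * 25.8^2 + 0.192 * 247 - 44
CN = 10.65024 + 47.424 - 44 = 14.07424

14.07424


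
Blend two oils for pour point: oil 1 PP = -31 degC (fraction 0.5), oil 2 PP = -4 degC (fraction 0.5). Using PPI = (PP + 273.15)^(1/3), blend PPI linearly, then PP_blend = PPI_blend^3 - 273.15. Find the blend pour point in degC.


PPI_1 = (-31 + 273.15)^(1/3) = 6.232967
PPI_2 = (-4 + 273.15)^(1/3) = 6.456514
PPI_blend = 0.5 * 6.232967 + 0.5 * 6.456514 = 6.344741
PP_blend = 6.344741^3 - 273.15 = 255.4122 - 273.15 = -17.74

-17.74 degC


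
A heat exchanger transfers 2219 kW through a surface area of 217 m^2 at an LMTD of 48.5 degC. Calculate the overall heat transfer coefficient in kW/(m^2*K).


From Q = U*A*LMTD, U = Q / (A * LMTD)
U = 2219 / (217 * 48.5) = 2219 / 10524.5 = 0.2108

0.2108 kW/(m^2*K)


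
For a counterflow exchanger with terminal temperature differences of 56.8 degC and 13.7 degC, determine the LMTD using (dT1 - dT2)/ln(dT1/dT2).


LMTD = (dT1 - dT2) / ln(dT1/dT2)
= (56.8 - 13.7) / ln(56.8 / 13.7) = 43.1 / 1.42214 = 30.31

30.31 degC


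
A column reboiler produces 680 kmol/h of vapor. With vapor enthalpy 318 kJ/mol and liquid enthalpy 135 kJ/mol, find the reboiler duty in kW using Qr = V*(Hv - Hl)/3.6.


Qr = 680 * (318 - 135) / 3.6 = 680 * 183 / 3.6 = 34570

34570 kW


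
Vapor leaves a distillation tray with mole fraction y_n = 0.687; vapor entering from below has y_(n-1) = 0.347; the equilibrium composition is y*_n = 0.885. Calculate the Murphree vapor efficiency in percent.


Murphree vapor efficiency: EMV = (y_n - y_(n-1)) / (y*_n - y_(n-1)) * 100
EMV = (0.687 - 0.347) / (0.885 - 0.347) * 100 = 0.34 / 0.538 * 100 = 63.20

63.20 %


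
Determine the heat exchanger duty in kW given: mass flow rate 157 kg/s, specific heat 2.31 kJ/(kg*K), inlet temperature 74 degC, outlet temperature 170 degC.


Q = m_dot * cp * delta_T
delta_T = 170 - 74 = 96 K
Q = 157 * 2.31 * 96
= 362.67 * 96
= 34816.32 kW

34816.32 kW


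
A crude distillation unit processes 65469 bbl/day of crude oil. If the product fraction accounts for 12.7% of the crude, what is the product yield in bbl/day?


Crude throughput = 65469 bbl/day
Fraction yield = 12.7%
yield = throughput * fraction / 100
yield = 65469 * 12.7 / 100 = 8314.563

8314.563 bbl/day


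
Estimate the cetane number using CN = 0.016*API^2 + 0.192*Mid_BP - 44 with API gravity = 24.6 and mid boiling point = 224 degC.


CN = 0.016 * 24.6^2 + 0.192 * 224 - 44
CN = 9.68256 + 43.008 - 44 = 8.69056

8.69056


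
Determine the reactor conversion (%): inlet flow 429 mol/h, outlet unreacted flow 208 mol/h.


X = (F_in - F_out) / F_in * 100
Moles reacted = 429 - 208 = 221
X = 221 / 429 * 100
= 0.5152 * 100
= 51.52 %

51.52 %


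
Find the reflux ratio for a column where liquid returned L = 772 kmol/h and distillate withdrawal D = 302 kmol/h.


Reflux ratio definition: R = L / D (liquid returned / distillate withdrawn)
L = 772 kmol/h, D = 302 kmol/h
R = 772 / 302 = 2.556

2.556


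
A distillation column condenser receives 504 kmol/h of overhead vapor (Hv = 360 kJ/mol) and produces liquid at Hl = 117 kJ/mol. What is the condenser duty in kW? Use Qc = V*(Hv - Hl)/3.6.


Qc = 504 * (360 - 117) / 3.6 = 504 * 243 / 3.6 = 34020

34020 kW


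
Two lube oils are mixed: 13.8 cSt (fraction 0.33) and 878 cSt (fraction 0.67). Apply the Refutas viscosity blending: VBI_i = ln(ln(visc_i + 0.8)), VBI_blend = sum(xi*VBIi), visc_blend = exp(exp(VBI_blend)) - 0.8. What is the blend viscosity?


Refutas method: VBN_i = 14.534*ln(ln(visc_i + 0.8)) + 10.975, blended linearly by mass fraction; since VBN is linear in VBI_i = ln(ln(visc_i + 0.8)) and the fractions sum to 1, blend VBI directly: visc = exp(exp(VBI_blend)) - 0.8
VBI_1 = ln(ln(13.8 + 0.8)) = 0.986198
VBI_2 = ln(ln(878 + 0.8)) = 1.91376
VBI_blend = 0.33 * 0.986198 + 0.67 * 1.91376 = 1.60766
visc_blend = exp(exp(1.60766)) - 0.8 = 146.3

146.3 cSt


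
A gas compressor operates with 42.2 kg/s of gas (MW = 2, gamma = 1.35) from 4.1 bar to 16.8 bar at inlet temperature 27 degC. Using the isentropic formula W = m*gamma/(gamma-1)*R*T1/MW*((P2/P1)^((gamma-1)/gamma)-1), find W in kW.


Isentropic work: W = m*(gamma/(gamma-1))*(R*T1/MW)*((P2/P1)^((gamma-1)/gamma) - 1)
T1 = 27 + 273.15 = 300.15 K
Pressure ratio = 16.8 / 4.1 = 4.09756
Exponent = (1.35 - 1)/1.35 = 0.259259
(P2/P1)^exp - 1 = 4.09756^0.259259 - 1 = 0.44146
W = 42.2 * 1.35 / 0.35 * 8.314 * 300.15 / 2 * 0.44146 = 89660

89660 kW


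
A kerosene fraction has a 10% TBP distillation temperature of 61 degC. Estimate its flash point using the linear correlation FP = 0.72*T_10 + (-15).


FP = 0.72 * 61 + (-15) = 28.92

28.92 degC


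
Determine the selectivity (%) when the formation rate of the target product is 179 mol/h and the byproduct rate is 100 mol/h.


Selectivity = desired / (desired + undesired) * 100
Total products = 179 + 100 = 279 mol/h
S = 179 / 279 * 100
= 0.6416 * 100
= 64.16 %

64.16 %


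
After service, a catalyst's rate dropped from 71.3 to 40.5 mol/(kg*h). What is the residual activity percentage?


Activity (%) = (rate_used / rate_fresh) * 100
rate_used = 40.5, rate_fresh = 71.3
= (40.5 / 71.3) * 100
= 0.5680 * 100 = 56.80

56.80 %


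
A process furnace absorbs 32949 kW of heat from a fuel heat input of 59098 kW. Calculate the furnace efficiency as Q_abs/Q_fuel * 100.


Furnace efficiency = Q_absorbed / Q_fuel * 100
= 32949 / 59098 * 100 = 55.75

55.75 %
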